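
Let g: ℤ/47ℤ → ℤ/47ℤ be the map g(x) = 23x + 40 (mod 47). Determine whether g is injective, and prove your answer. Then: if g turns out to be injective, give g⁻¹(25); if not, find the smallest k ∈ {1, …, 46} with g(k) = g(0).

Recall: g is injective if g(x_1) = g(x_2) implies x_1 = x_2.
Suppose g(x_1) = g(x_2) in ℤ/47ℤ. Then 23x_1 + 40 ≡ 23x_2 + 40 (mod 47), therefore 23(x_1 − x_2) ≡ 0 (mod 47).
Since gcd(23, 47) = 1, 23 is invertible modulo 47, so x_1 − x_2 ≡ 0 (mod 47), i.e. x_1 = x_2.
Therefore g is injective.
We now compute 23⁻¹ mod 47 explicitly. Euclid's algorithm: 47 = 2·23 + 1; back-substituting gives 1 = 45·23 − 22·47, so 23⁻¹ ≡ 45 (mod 47).
Since g is injective, we find g⁻¹(25): we need 23x ≡ 25 − 40 ≡ 32 (mod 47). Using 23⁻¹ = 45: x ≡ 45·32 = 1440 = 30·47 + 30, so x = 30.
Check: g(30) = 23·30 + 40 = 730 = 15·47 + 25 ≡ 25 (mod 47).

30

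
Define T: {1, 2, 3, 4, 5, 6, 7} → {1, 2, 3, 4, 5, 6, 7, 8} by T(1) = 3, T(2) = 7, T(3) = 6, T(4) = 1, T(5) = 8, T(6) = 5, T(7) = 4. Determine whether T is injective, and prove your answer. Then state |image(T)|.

7

The values T(1), …, T(7) are 3, 7, 6, 1, 8, 5, 4 — all distinct.
So T(s) = T(t) only when s = t, and T is injective.
The image of T is {1, 3, 4, 5, 6, 7, 8}, which has 7 elements.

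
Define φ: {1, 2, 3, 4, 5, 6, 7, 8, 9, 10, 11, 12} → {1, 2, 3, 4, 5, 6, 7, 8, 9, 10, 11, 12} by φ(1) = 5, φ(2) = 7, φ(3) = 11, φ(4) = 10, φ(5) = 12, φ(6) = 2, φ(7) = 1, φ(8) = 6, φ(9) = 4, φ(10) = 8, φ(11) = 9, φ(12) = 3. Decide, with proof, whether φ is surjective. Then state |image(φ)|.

Every element of the codomain has a preimage: 1 = φ(7), 2 = φ(6), 3 = φ(12), 4 = φ(9), 5 = φ(1), 6 = φ(8), 7 = φ(2), 8 = φ(10), 9 = φ(11), 10 = φ(4), 11 = φ(3), 12 = φ(5).
Therefore φ is surjective.
The image of φ is {1, 2, 3, 4, 5, 6, 7, 8, 9, 10, 11, 12}, which has 12 elements.

12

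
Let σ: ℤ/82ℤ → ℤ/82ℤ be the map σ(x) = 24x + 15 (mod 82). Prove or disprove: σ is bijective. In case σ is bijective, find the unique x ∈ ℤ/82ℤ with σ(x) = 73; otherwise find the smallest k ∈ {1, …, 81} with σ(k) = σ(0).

We have gcd(24, 82) = 2 > 1. Taking u = 0 and v = 41: σ(0) = 15 and σ(41) = 24·41 + 15 = 999 ≡ 15 (mod 82).
So σ(0) = σ(41) while 0 ≠ 41, therefore σ is not injective, hence not bijective.
Since σ is not bijective, we find the least positive k with σ(k) = σ(0): this means 24k ≡ 0 (mod 82), i.e. 82 ∣ 24k. Since gcd(24, 82) = 2, dividing through by 2 this holds exactly when 41 ∣ 12k, and as gcd(12, 41) = 1, exactly when 41 ∣ k.
The smallest positive such k is 41.

41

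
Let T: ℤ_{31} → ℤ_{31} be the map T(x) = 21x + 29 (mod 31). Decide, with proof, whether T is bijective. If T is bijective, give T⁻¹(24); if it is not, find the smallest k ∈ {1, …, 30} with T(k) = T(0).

16

By definition, injectivity means: for all s, t in the domain, T(s) = T(t) implies s = t.
If T(s) = T(t), then 21s ≡ 21t (mod 31). Because gcd(21, 31) = 1, we may cancel 21 to get s ≡ t (mod 31).
We now compute 21⁻¹ mod 31 explicitly. Euclid's algorithm: 31 = 1·21 + 10, 21 = 2·10 + 1; back-substituting gives 1 = 3·21 − 2·31, so 21⁻¹ ≡ 3 (mod 31).
Then y ↦ 3(y − 29) is a two-sided inverse to T, so every y ∈ ℤ_{31} has a preimage.
Hence T is bijective.
Since T is bijective, we compute T⁻¹(24): solve 21x + 29 ≡ 24 (mod 31), i.e. 21x ≡ 26 (mod 31).
Multiplying by 21⁻¹ = 3 gives x ≡ 3·26 = 78 = 2·31 + 16 ≡ 16 (mod 31).
Check: T(16) = 21·16 + 29 = 365 = 11·31 + 24 ≡ 24 (mod 31).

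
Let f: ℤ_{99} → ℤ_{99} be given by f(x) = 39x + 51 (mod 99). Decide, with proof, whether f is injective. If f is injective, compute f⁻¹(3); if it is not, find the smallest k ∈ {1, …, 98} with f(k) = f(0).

33

Recall: f is injective when f(u) = f(v) forces u = v.
We have gcd(39, 99) = 3 > 1. Taking u = 0 and v = 33: f(0) = 51 and f(33) = 39·33 + 51 = 1338 ≡ 51 (mod 99).
So f(0) = f(33) while 0 ≠ 33, thus f is not injective.
Since f is not injective, we find the least positive k with f(k) = f(0): this means 39k ≡ 0 (mod 99), i.e. 99 ∣ 39k. Since gcd(39, 99) = 3, dividing through by 3 this holds exactly when 33 ∣ 13k, and as gcd(13, 33) = 1, exactly when 33 ∣ k.
The smallest positive such k is 33.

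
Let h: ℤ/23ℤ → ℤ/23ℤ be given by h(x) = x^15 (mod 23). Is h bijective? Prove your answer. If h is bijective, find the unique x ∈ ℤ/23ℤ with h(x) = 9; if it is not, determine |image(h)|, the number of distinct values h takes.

Since 23 is prime, the nonzero elements of ℤ/23ℤ form a cyclic group of order 22.
As gcd(15, 22) = 1, raising to the 15th power is a bijection on this group: if a^15 ≡ b^15 then (ab^{−1})^15 = 1, and the only element of order dividing gcd(15, 22) = 1 is 1, so a = b.
With h(0) = 0 this makes h injective on all of ℤ/23ℤ, hence bijective (finite equal-size domain and codomain). In particular h is bijective.
Since h is bijective, we find the preimage of 9. The inverse of x ↦ x^15 on (ℤ/23ℤ)^× is x ↦ x^3, because 15·3 = 45 = 2·22 + 1 ≡ 1 (mod 22) and x^{22} = 1 for x ≠ 0 (Fermat). So h⁻¹(9) = 9^3 mod 23.
Repeated squaring mod 23: 9^1 ≡ 9, 9^2 ≡ 9² = 81 ≡ 12. Since 3 = 2 + 1, 9^3 ≡ 12·9: 12·9 = 108 ≡ 16. So 9^3 ≡ 16 (mod 23).
Hence h⁻¹(9) = 16.

16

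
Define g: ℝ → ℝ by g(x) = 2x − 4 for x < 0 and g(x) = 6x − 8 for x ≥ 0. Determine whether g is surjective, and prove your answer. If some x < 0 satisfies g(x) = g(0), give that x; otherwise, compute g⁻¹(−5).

-2

Both pieces are strictly increasing (slopes 2 and 6), so each is injective on its own interval.
The left piece maps (−∞, 0) onto (−∞, −4); the right piece maps [0, ∞) onto [−8, ∞).
The union (−∞, −4) ∪ [−8, ∞) covers ℝ, so g is surjective.
For the follow-up: the images overlap, so an x < 0 with g(x) = g(0) exists. g(0) = −8; solving 2x − 4 = −8 for x < 0 gives x = (−8 + 4)/2 = −2.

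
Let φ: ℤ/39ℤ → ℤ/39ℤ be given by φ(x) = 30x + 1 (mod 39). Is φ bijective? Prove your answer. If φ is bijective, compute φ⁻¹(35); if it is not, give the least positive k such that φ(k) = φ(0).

We have gcd(30, 39) = 3 > 1. Taking u = 0 and v = 13: φ(0) = 1 and φ(13) = 30·13 + 1 = 391 ≡ 1 (mod 39).
So φ(0) = φ(13) while 0 ≠ 13, thus φ is not injective, hence not bijective.
Since φ is not bijective, we find the least positive k with φ(k) = φ(0): this means 30k ≡ 0 (mod 39), i.e. 39 ∣ 30k. Since gcd(30, 39) = 3, dividing through by 3 this holds exactly when 13 ∣ 10k, and as gcd(10, 13) = 1, exactly when 13 ∣ k.
The smallest positive such k is 13.

13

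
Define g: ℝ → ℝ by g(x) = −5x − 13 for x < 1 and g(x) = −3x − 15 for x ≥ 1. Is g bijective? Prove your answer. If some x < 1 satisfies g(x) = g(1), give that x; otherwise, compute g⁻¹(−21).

Both pieces are strictly decreasing (slopes −5 and −3), so each is injective on its own interval.
The left piece maps (−∞, 1) onto (−18, ∞); the right piece maps [1, ∞) onto (−∞, −18].
Since −18 = −18, the images partition ℝ: g is injective and surjective, hence bijective.
Because the two images are disjoint, no x < 1 has g(x) = g(1), so we compute g⁻¹(−21): −21 lies in (−∞, −18], so solve −3x − 15 = −21: x = (−21 + 15)/(−3) = 2.

2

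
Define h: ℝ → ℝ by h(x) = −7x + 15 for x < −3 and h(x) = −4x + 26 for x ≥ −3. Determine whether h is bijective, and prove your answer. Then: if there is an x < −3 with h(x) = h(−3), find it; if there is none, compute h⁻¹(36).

Both pieces are strictly decreasing (slopes −7 and −4), so each is injective on its own interval.
The left piece maps (−∞, −3) onto (36, ∞); the right piece maps [−3, ∞) onto (−∞, 38].
These images overlap. In particular h(−3) = 38 (right piece), and solving −7x + 15 = 38 on the left piece gives x = −23/7 < −3.
So h(−23/7) = h(−3) with −23/7 ≠ −3, and h is not injective, hence not bijective. This x = −23/7 is the requested value below −3.

-23/7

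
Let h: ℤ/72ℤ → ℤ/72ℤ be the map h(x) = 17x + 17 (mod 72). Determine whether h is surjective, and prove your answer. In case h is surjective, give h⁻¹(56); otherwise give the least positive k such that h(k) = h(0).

15

Since gcd(17, 72) = 1, 17 is invertible modulo 72. Euclid's algorithm: 72 = 4·17 + 4, 17 = 4·4 + 1; back-substituting gives 1 = 17·17 − 4·72, so 17⁻¹ ≡ 17 (mod 72).
Then y ↦ 17(y − 17) is a two-sided inverse to h, so every y ∈ ℤ/72ℤ has a preimage.
Hence h is surjective.
Since h is surjective, we find h⁻¹(56): we need 17x ≡ 56 − 17 ≡ 39 (mod 72). Using 17⁻¹ = 17: x ≡ 17·39 = 663 = 9·72 + 15, so x = 15.
Check: h(15) = 17·15 + 17 = 272 = 3·72 + 56 ≡ 56 (mod 72).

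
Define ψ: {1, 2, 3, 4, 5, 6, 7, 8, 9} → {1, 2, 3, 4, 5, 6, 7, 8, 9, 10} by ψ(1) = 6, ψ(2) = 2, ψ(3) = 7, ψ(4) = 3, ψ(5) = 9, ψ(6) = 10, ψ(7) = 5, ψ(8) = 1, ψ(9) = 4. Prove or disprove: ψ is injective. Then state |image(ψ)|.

9

The values ψ(1), …, ψ(9) are 6, 2, 7, 3, 9, 10, 5, 1, 4 — all distinct.
So ψ(a) = ψ(b) only when a = b, and ψ is injective.
The image of ψ is {1, 2, 3, 4, 5, 6, 7, 9, 10}, which has 9 elements.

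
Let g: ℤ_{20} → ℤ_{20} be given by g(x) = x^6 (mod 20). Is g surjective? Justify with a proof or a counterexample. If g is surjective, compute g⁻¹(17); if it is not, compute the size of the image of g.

6

g(4): Repeated squaring mod 20: 4^1 ≡ 4, 4^2 ≡ 4² = 16, 4^4 ≡ 16² = 256 ≡ 16. Since 6 = 4 + 2, 4^6 ≡ 16·16: 16·16 = 256 ≡ 16. So 4^6 ≡ 16 (mod 20).
g(6): Repeated squaring mod 20: 6^1 ≡ 6, 6^2 ≡ 6² = 36 ≡ 16, 6^4 ≡ 16² = 256 ≡ 16. Since 6 = 4 + 2, 6^6 ≡ 16·16: 16·16 = 256 ≡ 16. So 6^6 ≡ 16 (mod 20).
So g(4) = g(6) = 16 while 4 ≠ 6, therefore g is not injective.
A non-injective map from the 20-element set ℤ_{20} to itself takes at most 19 distinct values, so it cannot be surjective. Thus g is not surjective.
Since g is not surjective, we determine |image(g)|. Computing x^6 mod 20 for each x (by repeated squaring, reducing mod 20 at every step), the values g(0), g(1), …, g(19) are: 0, 1, 4, 9, 16, 5, 16, 9, 4, 1, 0, 1, 4, 9, 16, 5, 16, 9, 4, 1.
The distinct values are {0, 1, 4, 5, 9, 16}; there are 6 of them.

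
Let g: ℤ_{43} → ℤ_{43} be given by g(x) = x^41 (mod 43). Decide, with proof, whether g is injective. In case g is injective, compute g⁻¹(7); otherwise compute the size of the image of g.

Since 43 is prime, the nonzero elements of ℤ_{43} form a cyclic group of order 42.
As gcd(41, 42) = 1, raising to the 41st power is a bijection on this group: if u^41 ≡ v^41 then (uv^{−1})^41 = 1, and the only element of order dividing gcd(41, 42) = 1 is 1, so u = v.
With g(0) = 0 this makes g injective on all of ℤ_{43}, hence bijective (finite equal-size domain and codomain). In particular g is injective.
Since g is injective, we find the preimage of 7. The inverse of x ↦ x^41 on (ℤ_{43})^× is x ↦ x^41, because 41·41 = 1681 = 40·42 + 1 ≡ 1 (mod 42) and x^{42} = 1 for x ≠ 0 (Fermat). So g⁻¹(7) = 7^41 mod 43.
Repeated squaring mod 43: 7^1 ≡ 7, 7^2 ≡ 7² = 49 ≡ 6, 7^4 ≡ 6² = 36, 7^8 ≡ 36² = 1296 ≡ 6, 7^16 ≡ 6² = 36, 7^32 ≡ 36² = 1296 ≡ 6. Since 41 = 32 + 8 + 1, 7^41 ≡ 6·6·7: 6·6 = 36, then 36·7 = 252 ≡ 37. So 7^41 ≡ 37 (mod 43).
Hence g⁻¹(7) = 37.

37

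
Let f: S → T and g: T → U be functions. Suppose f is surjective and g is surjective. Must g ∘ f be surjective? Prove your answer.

surjective

Let c ∈ U. Since g is surjective, there is b ∈ T with g(b) = c. Since f is surjective, there is a ∈ S with f(a) = b.
Then (g ∘ f)(a) = g(b) = c. Therefore g ∘ f is surjective.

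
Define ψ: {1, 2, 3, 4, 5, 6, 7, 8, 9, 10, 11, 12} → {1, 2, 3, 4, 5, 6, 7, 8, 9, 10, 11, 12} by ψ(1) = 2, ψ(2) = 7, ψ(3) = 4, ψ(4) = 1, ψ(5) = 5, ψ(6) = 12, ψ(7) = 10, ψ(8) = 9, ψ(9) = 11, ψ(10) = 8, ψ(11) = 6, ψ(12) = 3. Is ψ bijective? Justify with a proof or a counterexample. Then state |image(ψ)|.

The values 2, 7, 4, 1, 5, 12, 10, 9, 11, 8, 6, 3 are a permutation of {1, 2, 3, 4, 5, 6, 7, 8, 9, 10, 11, 12}: each element appears exactly once.
So ψ is injective and surjective, hence bijective.
The image of ψ is {1, 2, 3, 4, 5, 6, 7, 8, 9, 10, 11, 12}, which has 12 elements.

12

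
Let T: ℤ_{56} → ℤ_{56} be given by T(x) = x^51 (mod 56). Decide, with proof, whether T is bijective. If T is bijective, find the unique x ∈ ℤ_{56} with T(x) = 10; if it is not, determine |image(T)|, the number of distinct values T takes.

T(2): Repeated squaring mod 56: 2^1 ≡ 2, 2^2 ≡ 2² = 4, 2^4 ≡ 4² = 16, 2^8 ≡ 16² = 256 ≡ 32, 2^16 ≡ 32² = 1024 ≡ 16, 2^32 ≡ 16² = 256 ≡ 32. Since 51 = 32 + 16 + 2 + 1, 2^51 ≡ 32·16·4·2: 32·16 = 512 ≡ 8, then 8·4 = 32, then 32·2 = 64 ≡ 8. So 2^51 ≡ 8 (mod 56).
T(4): Repeated squaring mod 56: 4^1 ≡ 4, 4^2 ≡ 4² = 16, 4^4 ≡ 16² = 256 ≡ 32, 4^8 ≡ 32² = 1024 ≡ 16, 4^16 ≡ 16² = 256 ≡ 32, 4^32 ≡ 32² = 1024 ≡ 16. Since 51 = 32 + 16 + 2 + 1, 4^51 ≡ 16·32·16·4: 16·32 = 512 ≡ 8, then 8·16 = 128 ≡ 16, then 16·4 = 64 ≡ 8. So 4^51 ≡ 8 (mod 56).
So T(2) = T(4) = 8 while 2 ≠ 4, thus T is not injective, hence not bijective.
Since T is not bijective, we determine |image(T)|. Computing x^51 mod 56 for each x (by repeated squaring, reducing mod 56 at every step), the values T(0), T(1), …, T(55) are: 0, 1, 8, 27, 8, 13, 48, 7, 8, 1, 48, 43, 48, 13, 0, 15, 8, 41, 8, 27, 48, 21, 8, 15, 48, 1, 48, 27, 0, 29, 8, 55, 8, 41, 48, 35, 8, 29, 48, 15, 48, 41, 0, 43, 8, 13, 8, 55, 48, 49, 8, 43, 48, 29, 48, 55.
The distinct values are {0, 1, 7, 8, 13, 15, 21, 27, 29, 35, 41, 43, 48, 49, 55}; there are 15 of them.

15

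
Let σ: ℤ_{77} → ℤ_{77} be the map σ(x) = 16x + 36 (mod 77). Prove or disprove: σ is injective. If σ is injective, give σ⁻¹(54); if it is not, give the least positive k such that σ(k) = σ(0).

30

Suppose σ(s) = σ(t) in ℤ_{77}. Then 16s + 36 ≡ 16t + 36 (mod 77), therefore 16(s − t) ≡ 0 (mod 77).
Since gcd(16, 77) = 1, 16 is invertible modulo 77, so s − t ≡ 0 (mod 77), i.e. s = t.
Therefore σ is injective.
We now compute 16⁻¹ mod 77 explicitly. Euclid's algorithm: 77 = 4·16 + 13, 16 = 1·13 + 3, 13 = 4·3 + 1; back-substituting gives 1 = 53·16 − 11·77, so 16⁻¹ ≡ 53 (mod 77).
Since σ is injective, we find σ⁻¹(54): we need 16x ≡ 54 − 36 ≡ 18 (mod 77). Using 16⁻¹ = 53: x ≡ 53·18 = 954 = 12·77 + 30, so x = 30.
Check: σ(30) = 16·30 + 36 = 516 = 6·77 + 54 ≡ 54 (mod 77).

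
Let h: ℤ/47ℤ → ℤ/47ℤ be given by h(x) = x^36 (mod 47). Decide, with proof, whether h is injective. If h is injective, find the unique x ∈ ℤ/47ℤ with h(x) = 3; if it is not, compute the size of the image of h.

h(23): Repeated squaring mod 47: 23^1 ≡ 23, 23^2 ≡ 23² = 529 ≡ 12, 23^4 ≡ 12² = 144 ≡ 3, 23^8 ≡ 3² = 9, 23^16 ≡ 9² = 81 ≡ 34, 23^32 ≡ 34² = 1156 ≡ 28. Since 36 = 32 + 4, 23^36 ≡ 28·3: 28·3 = 84 ≡ 37. So 23^36 ≡ 37 (mod 47).
h(24): Repeated squaring mod 47: 24^1 ≡ 24, 24^2 ≡ 24² = 576 ≡ 12, 24^4 ≡ 12² = 144 ≡ 3, 24^8 ≡ 3² = 9, 24^16 ≡ 9² = 81 ≡ 34, 24^32 ≡ 34² = 1156 ≡ 28. Since 36 = 32 + 4, 24^36 ≡ 28·3: 28·3 = 84 ≡ 37. So 24^36 ≡ 37 (mod 47).
So h(23) = h(24) = 37 while 23 ≠ 24, so h is not injective.
Since h is not injective, we determine |image(h)|. Computing x^36 mod 47 for each x (by repeated squaring, reducing mod 47 at every step), the values h(0), h(1), …, h(46) are: 0, 1, 14, 36, 8, 4, 34, 25, 18, 27, 9, 28, 6, 24, 21, 3, 17, 42, 2, 12, 32, 7, 16, 37, 37, 16, 7, 32, 12, 2, 42, 17, 3, 21, 24, 6, 28, 9, 27, 18, 25, 34, 4, 8, 36, 14, 1.
The distinct values are {0, 1, 2, 3, 4, 6, 7, 8, 9, 12, 14, 16, 17, 18, 21, 24, 25, 27, 28, 32, 34, 36, 37, 42}; there are 24 of them.

24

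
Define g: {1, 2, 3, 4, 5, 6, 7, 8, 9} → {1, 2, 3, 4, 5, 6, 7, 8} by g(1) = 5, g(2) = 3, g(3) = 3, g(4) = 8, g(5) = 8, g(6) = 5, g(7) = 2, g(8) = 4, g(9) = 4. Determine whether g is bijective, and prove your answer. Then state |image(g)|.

g(2) = 3 = g(3) with 2 ≠ 3, so g is not injective, hence not bijective.
The image of g is {2, 3, 4, 5, 8}, which has 5 elements.

5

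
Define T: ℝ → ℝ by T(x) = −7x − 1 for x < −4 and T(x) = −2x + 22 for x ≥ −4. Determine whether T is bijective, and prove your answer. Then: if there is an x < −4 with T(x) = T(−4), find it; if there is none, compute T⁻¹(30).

-31/7

Both pieces are strictly decreasing (slopes −7 and −2), so each is injective on its own interval.
The left piece maps (−∞, −4) onto (27, ∞); the right piece maps [−4, ∞) onto (−∞, 30].
These images overlap. In particular T(−4) = 30 (right piece), and solving −7x − 1 = 30 on the left piece gives x = −31/7 < −4.
So T(−31/7) = T(−4) with −31/7 ≠ −4, and T is not injective, hence not bijective. This x = −31/7 is the requested value below −4.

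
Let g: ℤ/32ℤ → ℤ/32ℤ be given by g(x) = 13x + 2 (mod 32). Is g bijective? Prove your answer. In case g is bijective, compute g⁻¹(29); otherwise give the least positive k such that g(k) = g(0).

Suppose g(u) = g(v) in ℤ/32ℤ. Then 13u + 2 ≡ 13v + 2 (mod 32), so 13(u − v) ≡ 0 (mod 32).
Since gcd(13, 32) = 1, 13 is invertible modulo 32, so u − v ≡ 0 (mod 32), i.e. u = v.
We now compute 13⁻¹ mod 32 explicitly. Euclid's algorithm: 32 = 2·13 + 6, 13 = 2·6 + 1; back-substituting gives 1 = 5·13 − 2·32, so 13⁻¹ ≡ 5 (mod 32).
For any y ∈ ℤ/32ℤ, x = 5(y − 2) mod 32 satisfies g(x) = 13·5(y − 2) + 2 ≡ y (since 13·5 ≡ 1 mod 32). So every y has a preimage.
Therefore g is bijective.
Since g is bijective, we find g⁻¹(29): we need 13x ≡ 29 − 2 ≡ 27 (mod 32). Using 13⁻¹ = 5: x ≡ 5·27 = 135 = 4·32 + 7, so x = 7.
Check: g(7) = 13·7 + 2 = 93 = 2·32 + 29 ≡ 29 (mod 32).

7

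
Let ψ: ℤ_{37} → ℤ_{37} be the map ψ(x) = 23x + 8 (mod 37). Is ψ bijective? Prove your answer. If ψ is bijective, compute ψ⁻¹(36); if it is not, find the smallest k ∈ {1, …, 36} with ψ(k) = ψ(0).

Recall: injectivity means: for all s, t in the domain, ψ(s) = ψ(t) implies s = t.
Suppose ψ(s) = ψ(t) in ℤ_{37}. Then 23s + 8 ≡ 23t + 8 (mod 37), thus 23(s − t) ≡ 0 (mod 37).
Since gcd(23, 37) = 1, 23 is invertible modulo 37, thus s − t ≡ 0 (mod 37), i.e. s = t.
We now compute 23⁻¹ mod 37 explicitly. Euclid's algorithm: 37 = 1·23 + 14, 23 = 1·14 + 9, 14 = 1·9 + 5, 9 = 1·5 + 4, 5 = 1·4 + 1; back-substituting gives 1 = 29·23 − 18·37, so 23⁻¹ ≡ 29 (mod 37).
Then y ↦ 29(y − 8) is a two-sided inverse to ψ, so every y ∈ ℤ_{37} has a preimage.
Hence ψ is bijective.
Since ψ is bijective, we compute ψ⁻¹(36): solve 23x + 8 ≡ 36 (mod 37), i.e. 23x ≡ 28 (mod 37).
Multiplying by 23⁻¹ = 29 gives x ≡ 29·28 = 812 = 21·37 + 35 ≡ 35 (mod 37).
Check: ψ(35) = 23·35 + 8 = 813 = 21·37 + 36 ≡ 36 (mod 37).

35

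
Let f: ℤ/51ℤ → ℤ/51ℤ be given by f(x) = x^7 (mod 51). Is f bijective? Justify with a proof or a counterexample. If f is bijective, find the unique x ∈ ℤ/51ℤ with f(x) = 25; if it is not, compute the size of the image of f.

Computing x^7 mod 51 for each x (by repeated squaring, reducing mod 51 at every step), the values f(0), f(1), …, f(50) are: 0, 1, 26, 45, 13, 44, 48, 46, 32, 36, 22, 20, 24, 4, 23, 42, 16, 17, 18, 43, 11, 30, 10, 14, 12, 49, 2, 39, 37, 41, 21, 40, 8, 33, 34, 35, 9, 28, 47, 27, 31, 29, 15, 19, 5, 3, 7, 38, 6, 25, 50.
Every element of ℤ/51ℤ appears exactly once in this list, so f is a bijection, and in particular bijective.
Since f is bijective, we read off the preimage of 25 from the same table: f(49) = 25, so f⁻¹(25) = 49.

49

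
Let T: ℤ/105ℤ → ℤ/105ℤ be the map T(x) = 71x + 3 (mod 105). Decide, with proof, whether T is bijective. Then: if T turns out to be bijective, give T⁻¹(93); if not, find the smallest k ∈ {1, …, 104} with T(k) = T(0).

90

Recall: injectivity means: for all a, b in the domain, T(a) = T(b) implies a = b.
If T(a) = T(b), then 71a ≡ 71b (mod 105). Because gcd(71, 105) = 1, we may cancel 71 to get a ≡ b (mod 105).
We now compute 71⁻¹ mod 105 explicitly. Euclid's algorithm: 105 = 1·71 + 34, 71 = 2·34 + 3, 34 = 11·3 + 1; back-substituting gives 1 = 71·71 − 48·105, so 71⁻¹ ≡ 71 (mod 105).
Then y ↦ 71(y − 3) is a two-sided inverse to T, so every y ∈ ℤ/105ℤ has a preimage.
Thus T is bijective.
Since T is bijective, we compute T⁻¹(93): solve 71x + 3 ≡ 93 (mod 105), i.e. 71x ≡ 90 (mod 105).
Multiplying by 71⁻¹ = 71 gives x ≡ 71·90 = 6390 = 60·105 + 90 ≡ 90 (mod 105).
Check: T(90) = 71·90 + 3 = 6393 = 60·105 + 93 ≡ 93 (mod 105).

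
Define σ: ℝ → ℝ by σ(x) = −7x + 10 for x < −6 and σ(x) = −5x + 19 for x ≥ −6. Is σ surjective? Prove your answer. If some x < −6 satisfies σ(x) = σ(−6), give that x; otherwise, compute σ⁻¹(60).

Both pieces are strictly decreasing (slopes −7 and −5), so each is injective on its own interval.
The left piece maps (−∞, −6) onto (52, ∞); the right piece maps [−6, ∞) onto (−∞, 49].
The union (52, ∞) ∪ (−∞, 49] omits the interval between 52 and 49; in particular 52 has no preimage. So σ is not surjective.
Because the two images are disjoint, no x < −6 has σ(x) = σ(−6), so we compute σ⁻¹(60): 60 lies in (52, ∞), so solve −7x + 10 = 60: x = (60 − 10)/(−7) = −50/7.

-50/7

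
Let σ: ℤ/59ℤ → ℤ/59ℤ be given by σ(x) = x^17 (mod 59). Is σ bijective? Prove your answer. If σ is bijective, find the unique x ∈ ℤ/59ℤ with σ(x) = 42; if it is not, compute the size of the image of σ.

Since 59 is prime, the nonzero elements of ℤ/59ℤ form a cyclic group of order 58.
As gcd(17, 58) = 1, raising to the 17th power is a bijection on this group: if u^17 ≡ v^17 then (uv^{−1})^17 = 1, and the only element of order dividing gcd(17, 58) = 1 is 1, so u = v.
With σ(0) = 0 this makes σ injective on all of ℤ/59ℤ, hence bijective (finite equal-size domain and codomain). In particular σ is bijective.
Since σ is bijective, we find the preimage of 42. The inverse of x ↦ x^17 on (ℤ/59ℤ)^× is x ↦ x^41, because 17·41 = 697 = 12·58 + 1 ≡ 1 (mod 58) and x^{58} = 1 for x ≠ 0 (Fermat). So σ⁻¹(42) = 42^41 mod 59.
Repeated squaring mod 59: 42^1 ≡ 42, 42^2 ≡ 42² = 1764 ≡ 53, 42^4 ≡ 53² = 2809 ≡ 36, 42^8 ≡ 36² = 1296 ≡ 57, 42^16 ≡ 57² = 3249 ≡ 4, 42^32 ≡ 4² = 16. Since 41 = 32 + 8 + 1, 42^41 ≡ 16·57·42: 16·57 = 912 ≡ 27, then 27·42 = 1134 ≡ 13. So 42^41 ≡ 13 (mod 59).
Hence σ⁻¹(42) = 13.

13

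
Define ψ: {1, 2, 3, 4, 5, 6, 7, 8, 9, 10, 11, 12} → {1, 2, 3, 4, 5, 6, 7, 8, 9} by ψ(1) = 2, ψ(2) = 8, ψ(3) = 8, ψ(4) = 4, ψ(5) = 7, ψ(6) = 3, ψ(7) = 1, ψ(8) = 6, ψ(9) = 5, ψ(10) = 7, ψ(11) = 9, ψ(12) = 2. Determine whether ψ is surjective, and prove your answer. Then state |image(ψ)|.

9

Every element of the codomain has a preimage: 1 = ψ(7), 2 = ψ(1), 3 = ψ(6), 4 = ψ(4), 5 = ψ(9), 6 = ψ(8), 7 = ψ(5), 8 = ψ(2), 9 = ψ(11).
So ψ is surjective.
The image of ψ is {1, 2, 3, 4, 5, 6, 7, 8, 9}, which has 9 elements.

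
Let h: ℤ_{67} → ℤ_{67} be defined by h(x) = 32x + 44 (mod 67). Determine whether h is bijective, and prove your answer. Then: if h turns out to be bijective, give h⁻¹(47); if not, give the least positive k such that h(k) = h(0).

If h(u) = h(v), then 32u ≡ 32v (mod 67). Because gcd(32, 67) = 1, we may cancel 32 to get u ≡ v (mod 67).
We now compute 32⁻¹ mod 67 explicitly. Euclid's algorithm: 67 = 2·32 + 3, 32 = 10·3 + 2, 3 = 1·2 + 1; back-substituting gives 1 = 44·32 − 21·67, so 32⁻¹ ≡ 44 (mod 67).
For any y ∈ ℤ_{67}, x = 44(y − 44) mod 67 satisfies h(x) = 32·44(y − 44) + 44 ≡ y (since 32·44 ≡ 1 mod 67). So every y has a preimage.
So h is bijective.
Since h is bijective, we find h⁻¹(47): we need 32x ≡ 47 − 44 ≡ 3 (mod 67). Using 32⁻¹ = 44: x ≡ 44·3 = 132 = 1·67 + 65, so x = 65.
Check: h(65) = 32·65 + 44 = 2124 = 31·67 + 47 ≡ 47 (mod 67).

65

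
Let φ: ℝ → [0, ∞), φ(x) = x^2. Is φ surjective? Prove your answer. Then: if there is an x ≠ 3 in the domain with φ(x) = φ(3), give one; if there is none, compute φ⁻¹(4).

For any y ∈ [0, ∞), x = y^{1/2} ∈ ℝ satisfies x^2 = y, so φ is surjective.
For the follow-up, such an x exists: taking x = −3 ∈ ℝ gives φ(−3) = 9 = φ(3) with −3 ≠ 3.

-3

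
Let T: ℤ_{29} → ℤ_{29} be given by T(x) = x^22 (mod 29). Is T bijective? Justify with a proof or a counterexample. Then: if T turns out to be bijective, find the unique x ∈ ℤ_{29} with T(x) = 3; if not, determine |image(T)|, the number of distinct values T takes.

15

T(14): Repeated squaring mod 29: 14^1 ≡ 14, 14^2 ≡ 14² = 196 ≡ 22, 14^4 ≡ 22² = 484 ≡ 20, 14^8 ≡ 20² = 400 ≡ 23, 14^16 ≡ 23² = 529 ≡ 7. Since 22 = 16 + 4 + 2, 14^22 ≡ 7·20·22: 7·20 = 140 ≡ 24, then 24·22 = 528 ≡ 6. So 14^22 ≡ 6 (mod 29).
T(15): Repeated squaring mod 29: 15^1 ≡ 15, 15^2 ≡ 15² = 225 ≡ 22, 15^4 ≡ 22² = 484 ≡ 20, 15^8 ≡ 20² = 400 ≡ 23, 15^16 ≡ 23² = 529 ≡ 7. Since 22 = 16 + 4 + 2, 15^22 ≡ 7·20·22: 7·20 = 140 ≡ 24, then 24·22 = 528 ≡ 6. So 15^22 ≡ 6 (mod 29).
So T(14) = T(15) = 6 while 14 ≠ 15, therefore T is not injective, hence not bijective.
Since T is not bijective, we determine |image(T)|. Computing x^22 mod 29 for each x (by repeated squaring, reducing mod 29 at every step), the values T(0), T(1), …, T(28) are: 0, 1, 5, 22, 25, 24, 23, 7, 9, 20, 4, 13, 28, 16, 6, 6, 16, 28, 13, 4, 20, 9, 7, 23, 24, 25, 22, 5, 1.
The distinct values are {0, 1, 4, 5, 6, 7, 9, 13, 16, 20, 22, 23, 24, 25, 28}; there are 15 of them.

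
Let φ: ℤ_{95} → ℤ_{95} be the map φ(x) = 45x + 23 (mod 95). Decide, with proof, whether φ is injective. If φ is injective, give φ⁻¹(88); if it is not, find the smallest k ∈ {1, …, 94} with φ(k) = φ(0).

Recall: φ is injective when φ(x_1) = φ(x_2) forces x_1 = x_2.
We have gcd(45, 95) = 5 > 1. Taking x_1 = 0 and x_2 = 19: φ(0) = 23 and φ(19) = 45·19 + 23 = 878 ≡ 23 (mod 95).
So φ(0) = φ(19) while 0 ≠ 19, so φ is not injective.
Since φ is not injective, we find the least positive k with φ(k) = φ(0): this means 45k ≡ 0 (mod 95), i.e. 95 ∣ 45k. Since gcd(45, 95) = 5, dividing through by 5 this holds exactly when 19 ∣ 9k, and as gcd(9, 19) = 1, exactly when 19 ∣ k.
The smallest positive such k is 19.

19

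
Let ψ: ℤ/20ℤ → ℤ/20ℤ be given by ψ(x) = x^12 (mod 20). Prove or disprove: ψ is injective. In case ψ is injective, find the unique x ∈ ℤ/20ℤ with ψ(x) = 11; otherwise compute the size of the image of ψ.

ψ(1) = 1^12 = 1.
ψ(3): Repeated squaring mod 20: 3^1 ≡ 3, 3^2 ≡ 3² = 9, 3^4 ≡ 9² = 81 ≡ 1, 3^8 ≡ 1² = 1. Since 12 = 8 + 4, 3^12 ≡ 1·1: 1·1 = 1. So 3^12 ≡ 1 (mod 20).
So ψ(1) = ψ(3) = 1 while 1 ≠ 3, therefore ψ is not injective.
Since ψ is not injective, we determine |image(ψ)|. Computing x^12 mod 20 for each x (by repeated squaring, reducing mod 20 at every step), the values ψ(0), ψ(1), …, ψ(19) are: 0, 1, 16, 1, 16, 5, 16, 1, 16, 1, 0, 1, 16, 1, 16, 5, 16, 1, 16, 1.
The distinct values are {0, 1, 5, 16}; there are 4 of them.

4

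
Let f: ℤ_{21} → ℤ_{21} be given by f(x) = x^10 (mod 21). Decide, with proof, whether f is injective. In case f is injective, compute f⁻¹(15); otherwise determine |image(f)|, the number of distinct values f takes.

f(2): Repeated squaring mod 21: 2^1 ≡ 2, 2^2 ≡ 2² = 4, 2^4 ≡ 4² = 16, 2^8 ≡ 16² = 256 ≡ 4. Since 10 = 8 + 2, 2^10 ≡ 4·4: 4·4 = 16. So 2^10 ≡ 16 (mod 21).
f(5): Repeated squaring mod 21: 5^1 ≡ 5, 5^2 ≡ 5² = 25 ≡ 4, 5^4 ≡ 4² = 16, 5^8 ≡ 16² = 256 ≡ 4. Since 10 = 8 + 2, 5^10 ≡ 4·4: 4·4 = 16. So 5^10 ≡ 16 (mod 21).
So f(2) = f(5) = 16 while 2 ≠ 5, so f is not injective.
Since f is not injective, we determine |image(f)|. Computing x^10 mod 21 for each x (by repeated squaring, reducing mod 21 at every step), the values f(0), f(1), …, f(20) are: 0, 1, 16, 18, 4, 16, 15, 7, 1, 9, 4, 4, 9, 1, 7, 15, 16, 4, 18, 16, 1.
The distinct values are {0, 1, 4, 7, 9, 15, 16, 18}; there are 8 of them.

8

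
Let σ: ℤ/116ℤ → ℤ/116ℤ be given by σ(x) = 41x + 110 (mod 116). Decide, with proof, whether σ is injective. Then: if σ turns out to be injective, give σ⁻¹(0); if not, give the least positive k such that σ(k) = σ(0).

By definition, injectivity means: for all x_1, x_2 in the domain, σ(x_1) = σ(x_2) implies x_1 = x_2.
If σ(x_1) = σ(x_2), then 41x_1 ≡ 41x_2 (mod 116). Because gcd(41, 116) = 1, we may cancel 41 to get x_1 ≡ x_2 (mod 116).
So σ is injective.
We now compute 41⁻¹ mod 116 explicitly. Euclid's algorithm: 116 = 2·41 + 34, 41 = 1·34 + 7, 34 = 4·7 + 6, 7 = 1·6 + 1; back-substituting gives 1 = 17·41 − 6·116, so 41⁻¹ ≡ 17 (mod 116).
Since σ is injective, we find σ⁻¹(0): we need 41x ≡ 0 − 110 ≡ 6 (mod 116). Using 41⁻¹ = 17: x ≡ 17·6 = 102, so x = 102.
Check: σ(102) = 41·102 + 110 = 4292 = 37·116 + 0 ≡ 0 (mod 116).

102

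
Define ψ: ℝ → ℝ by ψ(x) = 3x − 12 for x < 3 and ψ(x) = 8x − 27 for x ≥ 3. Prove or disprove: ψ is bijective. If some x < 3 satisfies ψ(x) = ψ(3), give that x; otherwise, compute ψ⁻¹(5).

Both pieces are strictly increasing (slopes 3 and 8), so each is injective on its own interval.
The left piece maps (−∞, 3) onto (−∞, −3); the right piece maps [3, ∞) onto [−3, ∞).
Since −3 = −3, the images partition ℝ: ψ is injective and surjective, hence bijective.
Because the two images are disjoint, no x < 3 has ψ(x) = ψ(3), so we compute ψ⁻¹(5): 5 lies in [−3, ∞), so solve 8x − 27 = 5: x = (5 + 27)/8 = 4.

4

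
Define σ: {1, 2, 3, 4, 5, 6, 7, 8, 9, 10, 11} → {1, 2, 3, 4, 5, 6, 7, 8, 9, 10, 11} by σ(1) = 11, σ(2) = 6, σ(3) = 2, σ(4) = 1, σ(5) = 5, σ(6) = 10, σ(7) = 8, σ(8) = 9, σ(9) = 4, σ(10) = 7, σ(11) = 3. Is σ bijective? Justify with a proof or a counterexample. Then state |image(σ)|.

11

The values 11, 6, 2, 1, 5, 10, 8, 9, 4, 7, 3 are a permutation of {1, 2, 3, 4, 5, 6, 7, 8, 9, 10, 11}: each element appears exactly once.
So σ is injective and surjective, hence bijective.
The image of σ is {1, 2, 3, 4, 5, 6, 7, 8, 9, 10, 11}, which has 11 elements.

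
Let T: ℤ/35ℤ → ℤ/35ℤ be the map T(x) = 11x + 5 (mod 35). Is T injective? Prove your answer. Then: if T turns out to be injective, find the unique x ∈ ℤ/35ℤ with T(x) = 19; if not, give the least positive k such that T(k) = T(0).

Recall that T is injective when T(x_1) = T(x_2) forces x_1 = x_2.
Suppose T(x_1) = T(x_2) in ℤ/35ℤ. Then 11x_1 + 5 ≡ 11x_2 + 5 (mod 35), hence 11(x_1 − x_2) ≡ 0 (mod 35).
Since gcd(11, 35) = 1, 11 is invertible modulo 35, hence x_1 − x_2 ≡ 0 (mod 35), i.e. x_1 = x_2.
Therefore T is injective.
We now compute 11⁻¹ mod 35 explicitly. Euclid's algorithm: 35 = 3·11 + 2, 11 = 5·2 + 1; back-substituting gives 1 = 16·11 − 5·35, so 11⁻¹ ≡ 16 (mod 35).
Since T is injective, we compute T⁻¹(19): solve 11x + 5 ≡ 19 (mod 35), i.e. 11x ≡ 14 (mod 35).
Multiplying by 11⁻¹ = 16 gives x ≡ 16·14 = 224 = 6·35 + 14 ≡ 14 (mod 35).
Check: T(14) = 11·14 + 5 = 159 = 4·35 + 19 ≡ 19 (mod 35).

14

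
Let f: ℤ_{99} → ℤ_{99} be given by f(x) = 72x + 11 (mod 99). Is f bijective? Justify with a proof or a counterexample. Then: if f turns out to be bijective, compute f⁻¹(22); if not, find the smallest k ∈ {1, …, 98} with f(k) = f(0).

We have gcd(72, 99) = 9 > 1. Taking s = 0 and t = 11: f(0) = 11 and f(11) = 72·11 + 11 = 803 ≡ 11 (mod 99).
So f(0) = f(11) while 0 ≠ 11, therefore f is not injective, hence not bijective.
Since f is not bijective, we find the least positive k with f(k) = f(0): this means 72k ≡ 0 (mod 99), i.e. 99 ∣ 72k. Since gcd(72, 99) = 9, dividing through by 9 this holds exactly when 11 ∣ 8k, and as gcd(8, 11) = 1, exactly when 11 ∣ k.
The smallest positive such k is 11.

11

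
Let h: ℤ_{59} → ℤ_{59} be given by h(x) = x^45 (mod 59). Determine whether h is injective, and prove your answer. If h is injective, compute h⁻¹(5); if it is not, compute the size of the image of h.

16

Since 59 is prime, the nonzero elements of ℤ_{59} form a cyclic group of order 58.
As gcd(45, 58) = 1, raising to the 45th power is a bijection on this group: if u^45 ≡ v^45 then (uv^{−1})^45 = 1, and the only element of order dividing gcd(45, 58) = 1 is 1, so u = v.
With h(0) = 0 this makes h injective on all of ℤ_{59}, hence bijective (finite equal-size domain and codomain). In particular h is injective.
Since h is injective, we find the preimage of 5. The inverse of x ↦ x^45 on (ℤ_{59})^× is x ↦ x^49, because 45·49 = 2205 = 38·58 + 1 ≡ 1 (mod 58) and x^{58} = 1 for x ≠ 0 (Fermat). So h⁻¹(5) = 5^49 mod 59.
Repeated squaring mod 59: 5^1 ≡ 5, 5^2 ≡ 5² = 25, 5^4 ≡ 25² = 625 ≡ 35, 5^8 ≡ 35² = 1225 ≡ 45, 5^16 ≡ 45² = 2025 ≡ 19, 5^32 ≡ 19² = 361 ≡ 7. Since 49 = 32 + 16 + 1, 5^49 ≡ 7·19·5: 7·19 = 133 ≡ 15, then 15·5 = 75 ≡ 16. So 5^49 ≡ 16 (mod 59).
Hence h⁻¹(5) = 16.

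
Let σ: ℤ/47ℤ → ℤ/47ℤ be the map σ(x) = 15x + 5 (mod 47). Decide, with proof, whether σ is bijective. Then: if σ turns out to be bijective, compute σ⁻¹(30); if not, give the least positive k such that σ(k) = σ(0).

33

By definition, σ is injective if σ(u) = σ(v) implies u = v.
Suppose σ(u) = σ(v) in ℤ/47ℤ. Then 15u + 5 ≡ 15v + 5 (mod 47), thus 15(u − v) ≡ 0 (mod 47).
Since gcd(15, 47) = 1, 15 is invertible modulo 47, hence u − v ≡ 0 (mod 47), i.e. u = v.
We now compute 15⁻¹ mod 47 explicitly. Euclid's algorithm: 47 = 3·15 + 2, 15 = 7·2 + 1; back-substituting gives 1 = 22·15 − 7·47, so 15⁻¹ ≡ 22 (mod 47).
Then y ↦ 22(y − 5) is a two-sided inverse to σ, so every y ∈ ℤ/47ℤ has a preimage.
Hence σ is bijective.
Since σ is bijective, we find σ⁻¹(30): we need 15x ≡ 30 − 5 ≡ 25 (mod 47). Using 15⁻¹ = 22: x ≡ 22·25 = 550 = 11·47 + 33, so x = 33.
Check: σ(33) = 15·33 + 5 = 500 = 10·47 + 30 ≡ 30 (mod 47).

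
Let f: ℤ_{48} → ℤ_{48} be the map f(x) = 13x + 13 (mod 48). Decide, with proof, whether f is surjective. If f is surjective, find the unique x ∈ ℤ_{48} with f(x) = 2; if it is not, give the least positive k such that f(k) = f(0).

Since gcd(13, 48) = 1, 13 is invertible modulo 48. Euclid's algorithm: 48 = 3·13 + 9, 13 = 1·9 + 4, 9 = 2·4 + 1; back-substituting gives 1 = 37·13 − 10·48, so 13⁻¹ ≡ 37 (mod 48).
Then y ↦ 37(y − 13) is a two-sided inverse to f, so every y ∈ ℤ_{48} has a preimage.
Thus f is surjective.
Since f is surjective, we compute f⁻¹(2): solve 13x + 13 ≡ 2 (mod 48), i.e. 13x ≡ 37 (mod 48).
Multiplying by 13⁻¹ = 37 gives x ≡ 37·37 = 1369 = 28·48 + 25 ≡ 25 (mod 48).
Check: f(25) = 13·25 + 13 = 338 = 7·48 + 2 ≡ 2 (mod 48).

25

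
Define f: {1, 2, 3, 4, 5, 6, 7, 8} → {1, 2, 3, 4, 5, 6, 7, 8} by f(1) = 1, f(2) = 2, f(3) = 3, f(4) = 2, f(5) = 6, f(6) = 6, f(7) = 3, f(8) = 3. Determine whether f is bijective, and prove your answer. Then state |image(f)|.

4

f(2) = 2 = f(4) with 2 ≠ 4, so f is not injective, hence not bijective.
The image of f is {1, 2, 3, 6}, which has 4 elements.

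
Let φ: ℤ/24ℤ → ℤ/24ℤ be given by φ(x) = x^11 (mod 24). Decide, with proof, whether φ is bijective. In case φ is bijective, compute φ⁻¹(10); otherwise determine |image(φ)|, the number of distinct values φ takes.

φ(0) = 0^11 = 0.
φ(6): Repeated squaring mod 24: 6^1 ≡ 6, 6^2 ≡ 6² = 36 ≡ 12, 6^4 ≡ 12² = 144 ≡ 0, 6^8 ≡ 0² = 0. Since 11 = 8 + 2 + 1, 6^11 ≡ 0·12·6: 0·12 = 0, then 0·6 = 0. So 6^11 ≡ 0 (mod 24).
So φ(0) = φ(6) = 0 while 0 ≠ 6, therefore φ is not injective, hence not bijective.
Since φ is not bijective, we determine |image(φ)|. Computing x^11 mod 24 for each x (by repeated squaring, reducing mod 24 at every step), the values φ(0), φ(1), …, φ(23) are: 0, 1, 8, 3, 16, 5, 0, 7, 8, 9, 16, 11, 0, 13, 8, 15, 16, 17, 0, 19, 8, 21, 16, 23.
The distinct values are {0, 1, 3, 5, 7, 8, 9, 11, 13, 15, 16, 17, 19, 21, 23}; there are 15 of them.

15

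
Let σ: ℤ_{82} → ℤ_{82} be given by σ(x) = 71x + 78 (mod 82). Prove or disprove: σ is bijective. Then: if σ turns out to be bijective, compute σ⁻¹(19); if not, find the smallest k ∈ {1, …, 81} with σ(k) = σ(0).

Recall: σ is injective when σ(a) = σ(b) forces a = b.
Suppose σ(a) = σ(b) in ℤ_{82}. Then 71a + 78 ≡ 71b + 78 (mod 82), thus 71(a − b) ≡ 0 (mod 82).
Since gcd(71, 82) = 1, 71 is invertible modulo 82, therefore a − b ≡ 0 (mod 82), i.e. a = b.
We now compute 71⁻¹ mod 82 explicitly. Euclid's algorithm: 82 = 1·71 + 11, 71 = 6·11 + 5, 11 = 2·5 + 1; back-substituting gives 1 = 67·71 − 58·82, so 71⁻¹ ≡ 67 (mod 82).
Then y ↦ 67(y − 78) is a two-sided inverse to σ, so every y ∈ ℤ_{82} has a preimage.
Hence σ is bijective.
Since σ is bijective, we find σ⁻¹(19): we need 71x ≡ 19 − 78 ≡ 23 (mod 82). Using 71⁻¹ = 67: x ≡ 67·23 = 1541 = 18·82 + 65, so x = 65.
Check: σ(65) = 71·65 + 78 = 4693 = 57·82 + 19 ≡ 19 (mod 82).

65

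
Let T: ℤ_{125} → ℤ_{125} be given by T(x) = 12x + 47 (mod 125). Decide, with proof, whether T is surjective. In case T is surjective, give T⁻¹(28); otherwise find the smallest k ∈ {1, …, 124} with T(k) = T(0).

Since gcd(12, 125) = 1, 12 is invertible modulo 125. Euclid's algorithm: 125 = 10·12 + 5, 12 = 2·5 + 2, 5 = 2·2 + 1; back-substituting gives 1 = 73·12 − 7·125, so 12⁻¹ ≡ 73 (mod 125).
Then y ↦ 73(y − 47) is a two-sided inverse to T, so every y ∈ ℤ_{125} has a preimage.
Therefore T is surjective.
Since T is surjective, we find T⁻¹(28): we need 12x ≡ 28 − 47 ≡ 106 (mod 125). Using 12⁻¹ = 73: x ≡ 73·106 = 7738 = 61·125 + 113, so x = 113.
Check: T(113) = 12·113 + 47 = 1403 = 11·125 + 28 ≡ 28 (mod 125).

113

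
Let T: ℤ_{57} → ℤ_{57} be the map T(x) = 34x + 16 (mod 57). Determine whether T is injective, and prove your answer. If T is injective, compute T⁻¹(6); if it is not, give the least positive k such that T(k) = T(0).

50

If T(x_1) = T(x_2), then 34x_1 ≡ 34x_2 (mod 57). Because gcd(34, 57) = 1, we may cancel 34 to get x_1 ≡ x_2 (mod 57).
So T is injective.
We now compute 34⁻¹ mod 57 explicitly. Euclid's algorithm: 57 = 1·34 + 23, 34 = 1·23 + 11, 23 = 2·11 + 1; back-substituting gives 1 = 52·34 − 31·57, so 34⁻¹ ≡ 52 (mod 57).
Since T is injective, we compute T⁻¹(6): solve 34x + 16 ≡ 6 (mod 57), i.e. 34x ≡ 47 (mod 57).
Multiplying by 34⁻¹ = 52 gives x ≡ 52·47 = 2444 = 42·57 + 50 ≡ 50 (mod 57).
Check: T(50) = 34·50 + 16 = 1716 = 30·57 + 6 ≡ 6 (mod 57).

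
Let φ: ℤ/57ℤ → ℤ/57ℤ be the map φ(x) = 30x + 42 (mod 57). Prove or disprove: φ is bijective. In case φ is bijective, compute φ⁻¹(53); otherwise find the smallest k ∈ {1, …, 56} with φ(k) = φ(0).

We have gcd(30, 57) = 3 > 1. Taking a = 0 and b = 19: φ(0) = 42 and φ(19) = 30·19 + 42 = 612 ≡ 42 (mod 57).
So φ(0) = φ(19) while 0 ≠ 19, thus φ is not injective, hence not bijective.
Since φ is not bijective, we find the least positive k with φ(k) = φ(0): this means 30k ≡ 0 (mod 57), i.e. 57 ∣ 30k. Since gcd(30, 57) = 3, dividing through by 3 this holds exactly when 19 ∣ 10k, and as gcd(10, 19) = 1, exactly when 19 ∣ k.
The smallest positive such k is 19.

19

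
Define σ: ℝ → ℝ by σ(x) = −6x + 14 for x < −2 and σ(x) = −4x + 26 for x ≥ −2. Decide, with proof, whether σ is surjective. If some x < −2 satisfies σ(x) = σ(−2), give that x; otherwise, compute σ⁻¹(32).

Both pieces are strictly decreasing (slopes −6 and −4), so each is injective on its own interval.
The left piece maps (−∞, −2) onto (26, ∞); the right piece maps [−2, ∞) onto (−∞, 34].
The union (26, ∞) ∪ (−∞, 34] covers ℝ, so σ is surjective.
For the follow-up: the images overlap, so an x < −2 with σ(x) = σ(−2) exists. σ(−2) = 34; solving −6x + 14 = 34 for x < −2 gives x = (34 − 14)/(−6) = −10/3.

-10/3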